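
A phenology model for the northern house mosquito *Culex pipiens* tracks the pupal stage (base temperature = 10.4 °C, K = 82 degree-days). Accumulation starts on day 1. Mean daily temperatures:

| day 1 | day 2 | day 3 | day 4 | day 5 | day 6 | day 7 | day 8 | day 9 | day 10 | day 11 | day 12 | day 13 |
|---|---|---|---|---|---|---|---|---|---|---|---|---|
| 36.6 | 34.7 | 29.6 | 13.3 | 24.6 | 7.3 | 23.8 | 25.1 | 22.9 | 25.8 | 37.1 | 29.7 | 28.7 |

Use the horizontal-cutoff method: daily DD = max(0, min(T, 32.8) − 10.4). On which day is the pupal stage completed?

Daily DD above 10.4 °C (capped at 22.4): 22.4, 22.4, 19.2, 2.9, 14.2, 0.0, 13.4, 14.7, 12.5, 15.4, 22.4, 19.3, 18.3.
Cumulative: 22.4, 44.8, 64.0, 66.9, 81.1, 81.1, 94.5, 109.2, 121.7, 137.1, 159.5, 178.8, 197.1.
The total first reaches 82 DD on day 7.

day 7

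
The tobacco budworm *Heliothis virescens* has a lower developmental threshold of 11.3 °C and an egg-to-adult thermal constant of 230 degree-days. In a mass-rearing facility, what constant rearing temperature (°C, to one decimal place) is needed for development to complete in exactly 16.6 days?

Required daily accumulation = 230 / 16.6 = 13.855 DD/day.
T = T_base + 13.855 = 11.3 + 13.855 = 25.155 ≈ 25.2 °C.

25.2 °C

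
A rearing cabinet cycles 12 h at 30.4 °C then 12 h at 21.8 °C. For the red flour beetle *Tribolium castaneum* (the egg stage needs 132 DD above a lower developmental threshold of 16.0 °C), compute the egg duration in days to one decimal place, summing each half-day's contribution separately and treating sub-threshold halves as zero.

Day half: max(0, 30.4 − 16.0) × 0.5 = 14.4 × 0.5 = 7.20 DD.
Night half: max(0, 21.8 − 16.0) × 0.5 = 5.8 × 0.5 = 2.90 DD.
Per 24 h: 10.10 DD/day.
Duration = 132 / 10.10 = 13.069 ≈ 13.1 days.

13.1 days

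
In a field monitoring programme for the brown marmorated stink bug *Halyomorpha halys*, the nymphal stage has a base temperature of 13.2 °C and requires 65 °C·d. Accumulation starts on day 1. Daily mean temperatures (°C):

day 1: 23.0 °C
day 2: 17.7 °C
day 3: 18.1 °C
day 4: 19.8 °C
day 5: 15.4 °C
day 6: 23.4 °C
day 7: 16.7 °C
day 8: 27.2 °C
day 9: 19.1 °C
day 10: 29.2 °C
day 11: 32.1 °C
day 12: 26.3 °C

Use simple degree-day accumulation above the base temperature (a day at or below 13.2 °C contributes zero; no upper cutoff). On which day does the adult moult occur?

Daily DD above 13.2 °C: 9.8, 4.5, 4.9, 6.6, 2.2, 10.2, 3.5, 14.0, 5.9, 16.0, 18.9, 13.1.
Cumulative: 9.8, 14.3, 19.2, 25.8, 28.0, 38.2, 41.7, 55.7, 61.6, 77.6, 96.5, 109.6.
The total first reaches 65 DD on day 10.

day 10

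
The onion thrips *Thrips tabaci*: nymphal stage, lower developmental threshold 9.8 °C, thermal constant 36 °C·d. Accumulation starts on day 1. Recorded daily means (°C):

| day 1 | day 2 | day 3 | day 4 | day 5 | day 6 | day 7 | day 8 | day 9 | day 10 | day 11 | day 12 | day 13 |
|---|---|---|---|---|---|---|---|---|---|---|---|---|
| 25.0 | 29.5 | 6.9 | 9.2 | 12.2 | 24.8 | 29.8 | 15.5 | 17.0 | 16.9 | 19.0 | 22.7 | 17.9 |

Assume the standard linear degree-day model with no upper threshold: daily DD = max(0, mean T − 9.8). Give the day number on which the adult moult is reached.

day 5

Daily DD above 9.8 °C: 15.2, 19.7, 0.0, 0.0, 2.4, 15.0, 20.0, 5.7, 7.2, 7.1, 9.2, 12.9, 8.1.
Cumulative: 15.2, 34.9, 34.9, 34.9, 37.3, 52.3, 72.3, 78.0, 85.2, 92.3, 101.5, 114.4, 122.5.
The total first reaches 36 DD on day 5.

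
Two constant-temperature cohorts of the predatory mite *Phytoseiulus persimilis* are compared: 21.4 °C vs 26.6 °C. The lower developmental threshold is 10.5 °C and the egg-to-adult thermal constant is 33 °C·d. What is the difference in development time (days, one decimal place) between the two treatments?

At 21.4 °C: 33 / (21.4 − 10.5) = 33 / 10.9 = 3.028 d.
At 26.6 °C: 33 / (26.6 − 10.5) = 33 / 16.1 = 2.050 d.
Difference = |3.028 − 2.050| = 0.978 ≈ 1.0 days.

1.0 days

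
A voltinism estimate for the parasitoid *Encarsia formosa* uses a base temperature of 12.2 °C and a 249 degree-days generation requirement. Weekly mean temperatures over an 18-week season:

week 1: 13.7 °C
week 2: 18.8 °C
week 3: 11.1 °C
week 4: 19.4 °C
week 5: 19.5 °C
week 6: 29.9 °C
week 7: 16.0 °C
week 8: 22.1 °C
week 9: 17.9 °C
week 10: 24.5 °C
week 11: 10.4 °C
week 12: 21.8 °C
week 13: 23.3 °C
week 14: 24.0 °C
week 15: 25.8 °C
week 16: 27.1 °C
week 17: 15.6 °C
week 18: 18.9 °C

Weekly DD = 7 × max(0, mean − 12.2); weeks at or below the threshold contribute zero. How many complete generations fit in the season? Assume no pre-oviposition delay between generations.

Weekly DD (7 × max(0, T̄ − 12.2)): 10.5, 46.2, 0.0, 50.4, 51.1, 123.9, 26.6, 69.3, 39.9, 86.1, 0.0, 67.2, 77.7, 82.6, 95.2, 104.3, 23.8, 46.9.
Season total = 1001.7 DD.
Complete generations = ⌊1001.7 / 249⌋ = 4.

4 generations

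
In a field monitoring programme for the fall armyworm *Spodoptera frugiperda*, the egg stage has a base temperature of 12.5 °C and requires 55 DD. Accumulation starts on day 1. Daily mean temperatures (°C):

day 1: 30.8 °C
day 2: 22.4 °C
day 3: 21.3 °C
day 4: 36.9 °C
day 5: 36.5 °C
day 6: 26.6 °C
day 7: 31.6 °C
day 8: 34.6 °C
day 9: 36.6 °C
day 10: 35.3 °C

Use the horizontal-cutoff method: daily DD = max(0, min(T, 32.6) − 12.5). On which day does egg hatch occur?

day 4

Daily DD above 12.5 °C (capped at 20.1): 18.3, 9.9, 8.8, 20.1, 20.1, 14.1, 19.1, 20.1, 20.1, 20.1.
Cumulative: 18.3, 28.2, 37.0, 57.1, 77.2, 91.3, 110.4, 130.5, 150.6, 170.7.
The total first reaches 55 DD on day 4.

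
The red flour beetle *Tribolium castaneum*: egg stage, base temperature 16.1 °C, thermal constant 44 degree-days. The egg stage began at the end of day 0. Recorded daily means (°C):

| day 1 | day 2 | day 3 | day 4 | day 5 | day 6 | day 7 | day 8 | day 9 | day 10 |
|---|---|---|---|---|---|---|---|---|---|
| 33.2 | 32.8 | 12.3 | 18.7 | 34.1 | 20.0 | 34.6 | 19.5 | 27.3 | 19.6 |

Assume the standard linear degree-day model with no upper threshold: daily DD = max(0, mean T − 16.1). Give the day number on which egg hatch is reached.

Daily DD above 16.1 °C: 17.1, 16.7, 0.0, 2.6, 18.0, 3.9, 18.5, 3.4, 11.2, 3.5.
Cumulative: 17.1, 33.8, 33.8, 36.4, 54.4, 58.3, 76.8, 80.2, 91.4, 94.9.
The total first reaches 44 DD on day 5.

day 5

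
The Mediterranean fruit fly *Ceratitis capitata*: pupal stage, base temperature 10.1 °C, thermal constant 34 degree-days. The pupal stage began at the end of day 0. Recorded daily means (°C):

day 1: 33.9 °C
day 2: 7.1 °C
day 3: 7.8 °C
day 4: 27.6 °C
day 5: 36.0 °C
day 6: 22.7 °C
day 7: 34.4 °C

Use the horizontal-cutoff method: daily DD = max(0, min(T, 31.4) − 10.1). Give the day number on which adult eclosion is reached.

Daily DD above 10.1 °C (capped at 21.3): 21.3, 0.0, 0.0, 17.5, 21.3, 12.6, 21.3.
Cumulative: 21.3, 21.3, 21.3, 38.8, 60.1, 72.7, 94.0.
The total first reaches 34 DD on day 4.

day 4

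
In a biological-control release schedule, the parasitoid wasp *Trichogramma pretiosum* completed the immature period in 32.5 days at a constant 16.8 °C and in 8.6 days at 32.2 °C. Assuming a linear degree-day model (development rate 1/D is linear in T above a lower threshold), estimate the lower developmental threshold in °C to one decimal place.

Linear rate model ⇒ the product D·(T − T_b) is constant across temperatures.
32.5·(16.8 − T_b) = 8.6·(32.2 − T_b)
T_b = (32.5·16.8 − 8.6·32.2) / (32.5 − 8.6) = 269.08 / 23.9 = 11.259 °C ≈ 11.3 °C.

11.3 °C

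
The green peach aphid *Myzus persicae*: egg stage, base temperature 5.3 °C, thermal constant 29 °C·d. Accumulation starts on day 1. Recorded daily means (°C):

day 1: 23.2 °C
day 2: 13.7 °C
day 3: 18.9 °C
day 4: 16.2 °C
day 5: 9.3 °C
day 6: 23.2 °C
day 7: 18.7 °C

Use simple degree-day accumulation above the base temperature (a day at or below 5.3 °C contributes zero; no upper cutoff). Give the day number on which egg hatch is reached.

Daily DD above 5.3 °C: 17.9, 8.4, 13.6, 10.9, 4.0, 17.9, 13.4.
Cumulative: 17.9, 26.3, 39.9, 50.8, 54.8, 72.7, 86.1.
The total first reaches 29 DD on day 3.

day 3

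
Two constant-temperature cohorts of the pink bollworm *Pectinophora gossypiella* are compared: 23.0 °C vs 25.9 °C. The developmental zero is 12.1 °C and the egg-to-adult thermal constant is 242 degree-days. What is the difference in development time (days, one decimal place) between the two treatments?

At 23.0 °C: 242 / (23.0 − 12.1) = 242 / 10.9 = 22.202 d.
At 25.9 °C: 242 / (25.9 − 12.1) = 242 / 13.8 = 17.536 d.
Difference = |22.202 − 17.536| = 4.666 ≈ 4.7 days.

4.7 days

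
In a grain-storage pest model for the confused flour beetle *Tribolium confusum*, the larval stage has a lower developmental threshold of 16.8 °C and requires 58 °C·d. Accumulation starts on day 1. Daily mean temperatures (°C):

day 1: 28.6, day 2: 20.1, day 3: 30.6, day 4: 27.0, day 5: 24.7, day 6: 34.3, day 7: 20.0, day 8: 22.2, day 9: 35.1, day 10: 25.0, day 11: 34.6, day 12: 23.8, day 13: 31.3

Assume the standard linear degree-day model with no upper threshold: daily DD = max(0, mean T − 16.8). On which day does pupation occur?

Daily DD above 16.8 °C: 11.8, 3.3, 13.8, 10.2, 7.9, 17.5, 3.2, 5.4, 18.3, 8.2, 17.8, 7.0, 14.5.
Cumulative: 11.8, 15.1, 28.9, 39.1, 47.0, 64.5, 67.7, 73.1, 91.4, 99.6, 117.4, 124.4, 138.9.
The total first reaches 58 DD on day 6.

day 6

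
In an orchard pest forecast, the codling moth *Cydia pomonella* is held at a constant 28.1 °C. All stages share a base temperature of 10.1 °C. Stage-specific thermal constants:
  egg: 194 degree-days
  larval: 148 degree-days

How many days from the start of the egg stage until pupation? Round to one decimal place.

Daily accumulation at 28.1 °C = 28.1 − 10.1 = 18.0 DD/day.
Total K = 194 + 148 = 342 DD.
Total duration = 342 / 18.0 = 19.000 ≈ 19.0 days.

19.0 days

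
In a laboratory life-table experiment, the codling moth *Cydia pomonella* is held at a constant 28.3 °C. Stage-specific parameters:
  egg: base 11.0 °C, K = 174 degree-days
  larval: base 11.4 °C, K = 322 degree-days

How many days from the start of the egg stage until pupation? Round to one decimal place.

egg: 174 / (28.3 − 11.0) = 174 / 17.3 = 10.058 d.
larval: 322 / (28.3 − 11.4) = 322 / 16.9 = 19.053 d.
Sum = 29.111 ≈ 29.1 days.

29.1 days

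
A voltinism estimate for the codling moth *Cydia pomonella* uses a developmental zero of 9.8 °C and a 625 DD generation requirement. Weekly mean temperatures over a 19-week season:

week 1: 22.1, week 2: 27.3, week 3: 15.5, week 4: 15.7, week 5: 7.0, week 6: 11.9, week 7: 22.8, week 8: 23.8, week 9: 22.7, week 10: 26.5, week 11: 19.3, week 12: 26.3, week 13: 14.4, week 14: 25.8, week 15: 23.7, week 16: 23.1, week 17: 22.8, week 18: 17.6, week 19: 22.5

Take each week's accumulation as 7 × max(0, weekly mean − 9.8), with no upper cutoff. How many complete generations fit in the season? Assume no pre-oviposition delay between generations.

2 generations

Weekly DD (7 × max(0, T̄ − 9.8)): 86.1, 122.5, 39.9, 41.3, 0.0, 14.7, 91.0, 98.0, 90.3, 116.9, 66.5, 115.5, 32.2, 112.0, 97.3, 93.1, 91.0, 54.6, 88.9.
Season total = 1451.8 DD.
Complete generations = ⌊1451.8 / 625⌋ = 2.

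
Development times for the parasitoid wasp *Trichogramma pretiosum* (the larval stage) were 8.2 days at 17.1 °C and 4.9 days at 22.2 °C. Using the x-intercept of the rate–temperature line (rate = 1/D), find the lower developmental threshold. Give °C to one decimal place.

Under the model K = D·(T − T_b), so D₁·(T₁ − T_b) = D₂·(T₂ − T_b).
8.2·(17.1 − T_b) = 4.9·(22.2 − T_b)
T_b = (8.2·17.1 − 4.9·22.2) / (8.2 − 4.9) = 31.44 / 3.3 = 9.527 °C ≈ 9.5 °C.

9.5 °C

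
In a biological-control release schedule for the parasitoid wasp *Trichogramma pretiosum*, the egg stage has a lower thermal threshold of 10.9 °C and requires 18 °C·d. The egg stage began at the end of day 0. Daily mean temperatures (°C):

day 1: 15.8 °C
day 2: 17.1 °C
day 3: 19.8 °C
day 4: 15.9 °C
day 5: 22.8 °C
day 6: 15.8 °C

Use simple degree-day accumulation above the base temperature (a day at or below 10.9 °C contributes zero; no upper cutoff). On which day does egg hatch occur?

Daily DD above 10.9 °C: 4.9, 6.2, 8.9, 5.0, 11.9, 4.9.
Cumulative: 4.9, 11.1, 20.0, 25.0, 36.9, 41.8.
The total first reaches 18 DD on day 3.

day 3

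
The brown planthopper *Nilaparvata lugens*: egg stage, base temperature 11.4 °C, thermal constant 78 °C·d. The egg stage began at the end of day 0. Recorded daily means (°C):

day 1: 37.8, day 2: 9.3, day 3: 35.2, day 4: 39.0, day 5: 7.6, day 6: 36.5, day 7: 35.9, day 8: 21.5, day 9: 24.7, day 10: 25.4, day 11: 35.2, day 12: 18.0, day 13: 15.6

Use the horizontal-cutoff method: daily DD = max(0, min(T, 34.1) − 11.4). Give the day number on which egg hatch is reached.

Daily DD above 11.4 °C (capped at 22.7): 22.7, 0.0, 22.7, 22.7, 0.0, 22.7, 22.7, 10.1, 13.3, 14.0, 22.7, 6.6, 4.2.
Cumulative: 22.7, 22.7, 45.4, 68.1, 68.1, 90.8, 113.5, 123.6, 136.9, 150.9, 173.6, 180.2, 184.4.
The total first reaches 78 DD on day 6.

day 6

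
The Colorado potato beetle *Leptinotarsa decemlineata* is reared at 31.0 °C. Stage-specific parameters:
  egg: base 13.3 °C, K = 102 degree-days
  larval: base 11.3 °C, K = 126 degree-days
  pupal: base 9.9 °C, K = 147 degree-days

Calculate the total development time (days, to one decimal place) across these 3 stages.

19.1 days

egg: 102 / (31.0 − 13.3) = 102 / 17.7 = 5.763 d.
larval: 126 / (31.0 − 11.3) = 126 / 19.7 = 6.396 d.
pupal: 147 / (31.0 − 9.9) = 147 / 21.1 = 6.967 d.
Sum = 19.125 ≈ 19.1 days.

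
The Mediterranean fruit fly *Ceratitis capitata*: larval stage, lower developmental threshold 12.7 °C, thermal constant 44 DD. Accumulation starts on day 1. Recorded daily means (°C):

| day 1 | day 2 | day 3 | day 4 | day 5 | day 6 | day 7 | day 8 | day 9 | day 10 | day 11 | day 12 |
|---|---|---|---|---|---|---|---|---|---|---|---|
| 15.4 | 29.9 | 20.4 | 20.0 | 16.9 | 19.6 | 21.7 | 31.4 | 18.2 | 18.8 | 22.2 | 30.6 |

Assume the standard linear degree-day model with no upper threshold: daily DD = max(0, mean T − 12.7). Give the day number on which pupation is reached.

Daily DD above 12.7 °C: 2.7, 17.2, 7.7, 7.3, 4.2, 6.9, 9.0, 18.7, 5.5, 6.1, 9.5, 17.9.
Cumulative: 2.7, 19.9, 27.6, 34.9, 39.1, 46.0, 55.0, 73.7, 79.2, 85.3, 94.8, 112.7.
The total first reaches 44 DD on day 6.

day 6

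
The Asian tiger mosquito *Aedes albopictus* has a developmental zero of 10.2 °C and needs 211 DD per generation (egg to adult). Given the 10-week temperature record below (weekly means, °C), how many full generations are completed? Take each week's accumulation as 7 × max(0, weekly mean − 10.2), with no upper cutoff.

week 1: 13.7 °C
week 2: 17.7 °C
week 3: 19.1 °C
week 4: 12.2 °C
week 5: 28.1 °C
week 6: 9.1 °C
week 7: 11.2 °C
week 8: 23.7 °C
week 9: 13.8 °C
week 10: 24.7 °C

Weekly DD (7 × max(0, T̄ − 10.2)): 24.5, 52.5, 62.3, 14.0, 125.3, 0.0, 7.0, 94.5, 25.2, 101.5.
Season total = 506.8 DD.
Complete generations = ⌊506.8 / 211⌋ = 2.

2 generations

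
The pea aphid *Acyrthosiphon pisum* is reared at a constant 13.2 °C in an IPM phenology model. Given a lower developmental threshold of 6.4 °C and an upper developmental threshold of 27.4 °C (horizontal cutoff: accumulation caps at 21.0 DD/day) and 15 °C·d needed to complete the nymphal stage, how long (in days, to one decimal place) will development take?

Daily accumulation = 13.2 − 6.4 = 6.8 DD/day.
Duration = 15 / 6.8 = 2.206 ≈ 2.2 days.

2.2 days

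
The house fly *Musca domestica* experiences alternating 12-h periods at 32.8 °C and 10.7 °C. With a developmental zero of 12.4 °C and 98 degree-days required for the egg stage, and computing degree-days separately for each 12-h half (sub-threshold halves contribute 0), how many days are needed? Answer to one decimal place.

9.6 days

Day half: max(0, 32.8 − 12.4) × 0.5 = 20.4 × 0.5 = 10.20 DD.
Night half: max(0, 10.7 − 12.4) × 0.5 = 0.0 × 0.5 = 0.00 DD.
Per 24 h: 10.20 DD/day.
Duration = 98 / 10.20 = 9.608 ≈ 9.6 days.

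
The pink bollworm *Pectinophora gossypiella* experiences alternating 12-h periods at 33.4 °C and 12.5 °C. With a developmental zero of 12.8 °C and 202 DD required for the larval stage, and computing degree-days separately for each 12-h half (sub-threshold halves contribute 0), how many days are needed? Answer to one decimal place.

19.6 days

Day half: max(0, 33.4 − 12.8) × 0.5 = 20.6 × 0.5 = 10.30 DD.
Night half: max(0, 12.5 − 12.8) × 0.5 = 0.0 × 0.5 = 0.00 DD.
Per 24 h: 10.30 DD/day.
Duration = 202 / 10.30 = 19.612 ≈ 19.6 days.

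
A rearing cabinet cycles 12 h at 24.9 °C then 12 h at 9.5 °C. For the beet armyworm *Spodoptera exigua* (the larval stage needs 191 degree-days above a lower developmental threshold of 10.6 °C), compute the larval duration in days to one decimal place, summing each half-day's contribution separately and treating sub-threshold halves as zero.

Day half: max(0, 24.9 − 10.6) × 0.5 = 14.3 × 0.5 = 7.15 DD.
Night half: max(0, 9.5 − 10.6) × 0.5 = 0.0 × 0.5 = 0.00 DD.
Per 24 h: 7.15 DD/day.
Duration = 191 / 7.15 = 26.713 ≈ 26.7 days.

26.7 days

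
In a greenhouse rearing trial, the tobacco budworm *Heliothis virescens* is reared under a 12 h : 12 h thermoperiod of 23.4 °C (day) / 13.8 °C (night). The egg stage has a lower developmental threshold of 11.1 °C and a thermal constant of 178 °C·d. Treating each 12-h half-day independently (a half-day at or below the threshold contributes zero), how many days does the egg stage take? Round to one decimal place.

23.7 days

Day half: max(0, 23.4 − 11.1) × 0.5 = 12.3 × 0.5 = 6.15 DD.
Night half: max(0, 13.8 − 11.1) × 0.5 = 2.7 × 0.5 = 1.35 DD.
Per 24 h: 7.50 DD/day.
Duration = 178 / 7.50 = 23.733 ≈ 23.7 days.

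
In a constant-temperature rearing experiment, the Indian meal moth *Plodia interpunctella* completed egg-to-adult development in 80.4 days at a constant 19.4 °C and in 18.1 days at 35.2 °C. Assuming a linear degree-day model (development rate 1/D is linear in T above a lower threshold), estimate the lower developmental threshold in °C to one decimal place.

14.8 °C

Linear rate model ⇒ the product D·(T − T_b) is constant across temperatures.
80.4·(19.4 − T_b) = 18.1·(35.2 − T_b)
T_b = (80.4·19.4 − 18.1·35.2) / (80.4 − 18.1) = 922.64 / 62.3 = 14.810 °C ≈ 14.8 °C.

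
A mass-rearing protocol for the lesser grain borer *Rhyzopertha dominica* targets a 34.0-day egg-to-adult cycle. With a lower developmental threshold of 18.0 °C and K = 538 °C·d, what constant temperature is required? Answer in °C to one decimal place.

33.8 °C

Required daily accumulation = 538 / 34.0 = 15.824 DD/day.
T = T_base + 15.824 = 18.0 + 15.824 = 33.824 ≈ 33.8 °C.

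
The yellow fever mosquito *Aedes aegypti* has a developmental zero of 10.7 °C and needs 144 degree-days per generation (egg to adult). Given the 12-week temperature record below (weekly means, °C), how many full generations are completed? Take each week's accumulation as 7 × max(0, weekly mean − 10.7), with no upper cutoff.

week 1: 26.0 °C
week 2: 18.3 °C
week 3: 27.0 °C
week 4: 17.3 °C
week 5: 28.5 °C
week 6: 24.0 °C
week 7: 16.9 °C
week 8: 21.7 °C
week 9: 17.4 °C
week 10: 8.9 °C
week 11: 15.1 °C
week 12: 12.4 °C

Weekly DD (7 × max(0, T̄ − 10.7)): 107.1, 53.2, 114.1, 46.2, 124.6, 93.1, 43.4, 77.0, 46.9, 0.0, 30.8, 11.9.
Season total = 748.3 DD.
Complete generations = ⌊748.3 / 144⌋ = 5.

5 generations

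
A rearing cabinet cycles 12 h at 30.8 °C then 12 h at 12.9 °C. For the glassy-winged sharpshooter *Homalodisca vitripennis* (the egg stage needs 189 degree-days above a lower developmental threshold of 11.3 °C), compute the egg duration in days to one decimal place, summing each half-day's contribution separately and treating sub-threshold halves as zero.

Day half: max(0, 30.8 − 11.3) × 0.5 = 19.5 × 0.5 = 9.75 DD.
Night half: max(0, 12.9 − 11.3) × 0.5 = 1.6 × 0.5 = 0.80 DD.
Per 24 h: 10.55 DD/day.
Duration = 189 / 10.55 = 17.915 ≈ 17.9 days.

17.9 days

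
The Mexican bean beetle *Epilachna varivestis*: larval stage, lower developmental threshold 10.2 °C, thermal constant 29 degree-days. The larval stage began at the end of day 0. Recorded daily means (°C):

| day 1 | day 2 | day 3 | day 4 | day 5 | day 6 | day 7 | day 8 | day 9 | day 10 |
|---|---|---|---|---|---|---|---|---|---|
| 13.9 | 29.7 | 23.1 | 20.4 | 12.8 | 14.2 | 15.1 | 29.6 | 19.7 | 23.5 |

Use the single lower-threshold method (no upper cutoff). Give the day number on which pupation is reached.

Daily DD above 10.2 °C: 3.7, 19.5, 12.9, 10.2, 2.6, 4.0, 4.9, 19.4, 9.5, 13.3.
Cumulative: 3.7, 23.2, 36.1, 46.3, 48.9, 52.9, 57.8, 77.2, 86.7, 100.0.
The total first reaches 29 DD on day 3.

day 3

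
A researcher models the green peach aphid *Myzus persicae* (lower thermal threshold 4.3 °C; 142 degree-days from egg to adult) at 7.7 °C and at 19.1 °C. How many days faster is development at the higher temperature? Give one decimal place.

32.2 days

At 7.7 °C: 142 / (7.7 − 4.3) = 142 / 3.4 = 41.765 d.
At 19.1 °C: 142 / (19.1 − 4.3) = 142 / 14.8 = 9.595 d.
Difference = |41.765 − 9.595| = 32.170 ≈ 32.2 days.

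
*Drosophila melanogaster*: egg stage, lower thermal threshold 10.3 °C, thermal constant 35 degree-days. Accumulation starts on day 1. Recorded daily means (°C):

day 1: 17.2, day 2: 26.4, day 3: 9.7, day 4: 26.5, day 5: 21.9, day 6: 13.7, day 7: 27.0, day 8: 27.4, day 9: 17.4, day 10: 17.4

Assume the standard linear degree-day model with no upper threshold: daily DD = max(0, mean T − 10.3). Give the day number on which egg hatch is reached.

day 4

Daily DD above 10.3 °C: 6.9, 16.1, 0.0, 16.2, 11.6, 3.4, 16.7, 17.1, 7.1, 7.1.
Cumulative: 6.9, 23.0, 23.0, 39.2, 50.8, 54.2, 70.9, 88.0, 95.1, 102.2.
The total first reaches 35 DD on day 4.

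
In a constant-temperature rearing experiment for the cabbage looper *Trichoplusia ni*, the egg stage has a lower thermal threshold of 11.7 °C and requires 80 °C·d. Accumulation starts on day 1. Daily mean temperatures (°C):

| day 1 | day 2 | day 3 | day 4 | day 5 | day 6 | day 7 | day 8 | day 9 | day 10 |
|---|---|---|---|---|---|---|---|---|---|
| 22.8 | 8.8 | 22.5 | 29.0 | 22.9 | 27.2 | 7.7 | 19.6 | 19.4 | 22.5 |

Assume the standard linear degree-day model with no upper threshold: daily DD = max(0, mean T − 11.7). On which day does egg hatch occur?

Daily DD above 11.7 °C: 11.1, 0.0, 10.8, 17.3, 11.2, 15.5, 0.0, 7.9, 7.7, 10.8.
Cumulative: 11.1, 11.1, 21.9, 39.2, 50.4, 65.9, 65.9, 73.8, 81.5, 92.3.
The total first reaches 80 DD on day 9.

day 9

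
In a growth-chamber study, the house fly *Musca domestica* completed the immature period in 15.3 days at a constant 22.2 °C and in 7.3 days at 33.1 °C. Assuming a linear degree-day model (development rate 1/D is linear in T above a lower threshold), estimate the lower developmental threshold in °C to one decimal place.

12.3 °C

Linear rate model ⇒ the product D·(T − T_b) is constant across temperatures.
15.3·(22.2 − T_b) = 7.3·(33.1 − T_b)
T_b = (15.3·22.2 − 7.3·33.1) / (15.3 − 7.3) = 98.03 / 8.0 = 12.254 °C ≈ 12.3 °C.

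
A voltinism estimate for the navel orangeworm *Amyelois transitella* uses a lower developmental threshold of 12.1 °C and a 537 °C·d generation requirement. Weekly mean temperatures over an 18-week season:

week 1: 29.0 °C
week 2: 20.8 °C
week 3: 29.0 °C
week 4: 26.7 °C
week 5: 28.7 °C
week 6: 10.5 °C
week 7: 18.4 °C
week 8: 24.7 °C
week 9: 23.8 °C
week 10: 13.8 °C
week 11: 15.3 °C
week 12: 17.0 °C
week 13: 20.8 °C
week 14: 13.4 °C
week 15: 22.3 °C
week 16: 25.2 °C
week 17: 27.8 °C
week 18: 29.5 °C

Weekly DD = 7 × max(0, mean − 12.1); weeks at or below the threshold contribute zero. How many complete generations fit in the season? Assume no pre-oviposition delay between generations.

Weekly DD (7 × max(0, T̄ − 12.1)): 118.3, 60.9, 118.3, 102.2, 116.2, 0.0, 44.1, 88.2, 81.9, 11.9, 22.4, 34.3, 60.9, 9.1, 71.4, 91.7, 109.9, 121.8.
Season total = 1263.5 DD.
Complete generations = ⌊1263.5 / 537⌋ = 2.

2 generations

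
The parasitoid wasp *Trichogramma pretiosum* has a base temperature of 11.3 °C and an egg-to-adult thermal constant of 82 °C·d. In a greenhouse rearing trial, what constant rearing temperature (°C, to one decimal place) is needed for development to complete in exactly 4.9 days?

Required daily accumulation = 82 / 4.9 = 16.735 DD/day.
T = T_base + 16.735 = 11.3 + 16.735 = 28.035 ≈ 28.0 °C.

28.0 °C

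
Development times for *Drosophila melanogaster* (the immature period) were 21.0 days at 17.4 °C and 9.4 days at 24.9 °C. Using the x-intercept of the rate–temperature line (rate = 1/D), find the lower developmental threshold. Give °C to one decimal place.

Linear rate model ⇒ the product D·(T − T_b) is constant across temperatures.
21.0·(17.4 − T_b) = 9.4·(24.9 − T_b)
T_b = (21.0·17.4 − 9.4·24.9) / (21.0 − 9.4) = 131.34 / 11.6 = 11.322 °C ≈ 11.3 °C.

11.3 °C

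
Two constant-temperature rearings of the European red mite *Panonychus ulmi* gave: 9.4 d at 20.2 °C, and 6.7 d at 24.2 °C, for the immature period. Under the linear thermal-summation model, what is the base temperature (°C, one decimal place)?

Equal thermal constants: D₁(T₁ − T_b) = D₂(T₂ − T_b).
9.4·(20.2 − T_b) = 6.7·(24.2 − T_b)
T_b = (9.4·20.2 − 6.7·24.2) / (9.4 − 6.7) = 27.74 / 2.7 = 10.274 °C ≈ 10.3 °C.

10.3 °C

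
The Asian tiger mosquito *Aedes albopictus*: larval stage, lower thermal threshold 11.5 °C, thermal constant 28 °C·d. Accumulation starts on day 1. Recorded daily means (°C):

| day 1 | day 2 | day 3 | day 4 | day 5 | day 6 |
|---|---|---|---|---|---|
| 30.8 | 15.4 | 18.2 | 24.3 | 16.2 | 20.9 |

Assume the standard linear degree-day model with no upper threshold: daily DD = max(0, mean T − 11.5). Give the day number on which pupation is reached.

Daily DD above 11.5 °C: 19.3, 3.9, 6.7, 12.8, 4.7, 9.4.
Cumulative: 19.3, 23.2, 29.9, 42.7, 47.4, 56.8.
The total first reaches 28 DD on day 3.

day 3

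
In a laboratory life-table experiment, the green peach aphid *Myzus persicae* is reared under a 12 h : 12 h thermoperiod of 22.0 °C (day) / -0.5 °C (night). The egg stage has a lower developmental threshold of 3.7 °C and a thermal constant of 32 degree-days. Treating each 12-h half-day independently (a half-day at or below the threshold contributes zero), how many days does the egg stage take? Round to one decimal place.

3.5 days

Day half: max(0, 22.0 − 3.7) × 0.5 = 18.3 × 0.5 = 9.15 DD.
Night half: max(0, -0.5 − 3.7) × 0.5 = 0.0 × 0.5 = 0.00 DD.
Per 24 h: 9.15 DD/day.
Duration = 32 / 9.15 = 3.497 ≈ 3.5 days.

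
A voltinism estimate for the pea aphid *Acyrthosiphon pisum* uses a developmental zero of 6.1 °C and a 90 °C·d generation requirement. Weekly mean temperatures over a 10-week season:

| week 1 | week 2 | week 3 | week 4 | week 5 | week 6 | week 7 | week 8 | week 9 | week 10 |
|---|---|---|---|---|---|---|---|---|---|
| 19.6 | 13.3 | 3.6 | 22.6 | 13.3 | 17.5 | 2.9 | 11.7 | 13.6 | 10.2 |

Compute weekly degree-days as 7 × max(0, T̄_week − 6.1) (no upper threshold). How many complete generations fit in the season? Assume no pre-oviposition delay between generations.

5 generations

Weekly DD (7 × max(0, T̄ − 6.1)): 94.5, 50.4, 0.0, 115.5, 50.4, 79.8, 0.0, 39.2, 52.5, 28.7.
Season total = 511.0 DD.
Complete generations = ⌊511.0 / 90⌋ = 5.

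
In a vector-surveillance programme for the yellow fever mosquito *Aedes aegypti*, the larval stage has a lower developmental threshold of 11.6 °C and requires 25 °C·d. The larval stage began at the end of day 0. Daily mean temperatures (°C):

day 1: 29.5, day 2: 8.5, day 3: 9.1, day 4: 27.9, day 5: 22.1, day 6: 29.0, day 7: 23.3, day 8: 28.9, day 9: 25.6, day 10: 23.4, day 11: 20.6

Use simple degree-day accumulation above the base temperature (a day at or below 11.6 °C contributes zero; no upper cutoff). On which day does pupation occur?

day 4

Daily DD above 11.6 °C: 17.9, 0.0, 0.0, 16.3, 10.5, 17.4, 11.7, 17.3, 14.0, 11.8, 9.0.
Cumulative: 17.9, 17.9, 17.9, 34.2, 44.7, 62.1, 73.8, 91.1, 105.1, 116.9, 125.9.
The total first reaches 25 DD on day 4.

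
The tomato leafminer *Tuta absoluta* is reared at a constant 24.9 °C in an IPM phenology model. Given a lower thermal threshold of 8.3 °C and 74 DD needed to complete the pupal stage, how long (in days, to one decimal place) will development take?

Daily accumulation = 24.9 − 8.3 = 16.6 DD/day.
Duration = 74 / 16.6 = 4.458 ≈ 4.5 days.

4.5 days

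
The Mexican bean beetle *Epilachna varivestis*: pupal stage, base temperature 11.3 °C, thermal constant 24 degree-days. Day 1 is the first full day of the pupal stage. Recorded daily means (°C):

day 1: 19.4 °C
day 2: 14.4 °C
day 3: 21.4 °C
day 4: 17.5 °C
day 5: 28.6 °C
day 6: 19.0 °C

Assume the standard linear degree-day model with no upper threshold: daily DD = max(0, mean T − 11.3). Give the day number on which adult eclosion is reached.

Daily DD above 11.3 °C: 8.1, 3.1, 10.1, 6.2, 17.3, 7.7.
Cumulative: 8.1, 11.2, 21.3, 27.5, 44.8, 52.5.
The total first reaches 24 DD on day 4.

day 4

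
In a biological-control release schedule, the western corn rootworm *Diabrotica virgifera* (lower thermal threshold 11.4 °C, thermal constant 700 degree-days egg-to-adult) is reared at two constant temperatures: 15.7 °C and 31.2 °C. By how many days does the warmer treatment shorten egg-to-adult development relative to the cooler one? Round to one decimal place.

127.4 days

At 15.7 °C: 700 / (15.7 − 11.4) = 700 / 4.3 = 162.791 d.
At 31.2 °C: 700 / (31.2 − 11.4) = 700 / 19.8 = 35.354 d.
Difference = |162.791 − 35.354| = 127.437 ≈ 127.4 days.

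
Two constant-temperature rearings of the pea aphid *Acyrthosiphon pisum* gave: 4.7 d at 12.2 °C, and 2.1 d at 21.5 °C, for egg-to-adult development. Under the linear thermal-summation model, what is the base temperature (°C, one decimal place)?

4.7 °C

Linear rate model ⇒ the product D·(T − T_b) is constant across temperatures.
4.7·(12.2 − T_b) = 2.1·(21.5 − T_b)
T_b = (4.7·12.2 − 2.1·21.5) / (4.7 − 2.1) = 12.19 / 2.6 = 4.688 °C ≈ 4.7 °C.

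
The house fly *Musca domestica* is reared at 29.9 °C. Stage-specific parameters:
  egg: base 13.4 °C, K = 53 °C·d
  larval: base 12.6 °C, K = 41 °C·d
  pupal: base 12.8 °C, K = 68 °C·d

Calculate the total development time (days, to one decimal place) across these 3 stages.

egg: 53 / (29.9 − 13.4) = 53 / 16.5 = 3.212 d.
larval: 41 / (29.9 − 12.6) = 41 / 17.3 = 2.370 d.
pupal: 68 / (29.9 − 12.8) = 68 / 17.1 = 3.977 d.
Sum = 9.559 ≈ 9.6 days.

9.6 days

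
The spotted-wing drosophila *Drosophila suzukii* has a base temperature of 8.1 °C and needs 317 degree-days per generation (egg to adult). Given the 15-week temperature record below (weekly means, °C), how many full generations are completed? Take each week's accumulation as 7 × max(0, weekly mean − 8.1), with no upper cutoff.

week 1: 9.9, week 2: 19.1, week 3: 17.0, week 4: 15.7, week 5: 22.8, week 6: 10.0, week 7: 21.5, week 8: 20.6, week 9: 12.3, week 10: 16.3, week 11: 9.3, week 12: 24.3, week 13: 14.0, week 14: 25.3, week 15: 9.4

2 generations

Weekly DD (7 × max(0, T̄ − 8.1)): 12.6, 77.0, 62.3, 53.2, 102.9, 13.3, 93.8, 87.5, 29.4, 57.4, 8.4, 113.4, 41.3, 120.4, 9.1.
Season total = 882.0 DD.
Complete generations = ⌊882.0 / 317⌋ = 2.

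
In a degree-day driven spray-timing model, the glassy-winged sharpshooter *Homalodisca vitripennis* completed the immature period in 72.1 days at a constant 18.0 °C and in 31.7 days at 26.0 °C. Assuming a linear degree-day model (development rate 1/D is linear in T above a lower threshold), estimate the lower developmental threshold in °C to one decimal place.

11.7 °C

Linear rate model ⇒ the product D·(T − T_b) is constant across temperatures.
72.1·(18.0 − T_b) = 31.7·(26.0 − T_b)
T_b = (72.1·18.0 − 31.7·26.0) / (72.1 − 31.7) = 473.60 / 40.4 = 11.723 °C ≈ 11.7 °C.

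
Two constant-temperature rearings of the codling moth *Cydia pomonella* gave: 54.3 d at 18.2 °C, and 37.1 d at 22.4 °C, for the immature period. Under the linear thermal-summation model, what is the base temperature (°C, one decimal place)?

9.1 °C

Linear rate model ⇒ the product D·(T − T_b) is constant across temperatures.
54.3·(18.2 − T_b) = 37.1·(22.4 − T_b)
T_b = (54.3·18.2 − 37.1·22.4) / (54.3 − 37.1) = 157.22 / 17.2 = 9.141 °C ≈ 9.1 °C.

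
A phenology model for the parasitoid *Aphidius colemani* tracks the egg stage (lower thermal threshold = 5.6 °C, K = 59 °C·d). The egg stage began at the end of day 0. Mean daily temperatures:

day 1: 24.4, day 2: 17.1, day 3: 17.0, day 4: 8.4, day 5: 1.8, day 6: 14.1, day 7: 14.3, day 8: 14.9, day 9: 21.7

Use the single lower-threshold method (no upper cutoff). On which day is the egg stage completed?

Daily DD above 5.6 °C: 18.8, 11.5, 11.4, 2.8, 0.0, 8.5, 8.7, 9.3, 16.1.
Cumulative: 18.8, 30.3, 41.7, 44.5, 44.5, 53.0, 61.7, 71.0, 87.1.
The total first reaches 59 DD on day 7.

day 7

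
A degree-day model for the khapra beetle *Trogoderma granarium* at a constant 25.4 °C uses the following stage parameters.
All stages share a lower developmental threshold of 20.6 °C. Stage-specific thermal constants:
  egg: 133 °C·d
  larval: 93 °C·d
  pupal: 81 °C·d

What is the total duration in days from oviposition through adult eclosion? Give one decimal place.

Daily accumulation at 25.4 °C = 25.4 − 20.6 = 4.8 DD/day.
Total K = 133 + 93 + 81 = 307 DD.
Total duration = 307 / 4.8 = 63.958 ≈ 64.0 days.

64.0 days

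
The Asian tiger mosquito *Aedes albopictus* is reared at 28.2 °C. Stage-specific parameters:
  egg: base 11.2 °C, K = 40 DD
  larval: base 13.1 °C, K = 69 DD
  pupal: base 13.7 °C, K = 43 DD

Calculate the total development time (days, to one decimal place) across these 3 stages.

9.9 days

egg: 40 / (28.2 − 11.2) = 40 / 17.0 = 2.353 d.
larval: 69 / (28.2 − 13.1) = 69 / 15.1 = 4.570 d.
pupal: 43 / (28.2 − 13.7) = 43 / 14.5 = 2.966 d.
Sum = 9.888 ≈ 9.9 days.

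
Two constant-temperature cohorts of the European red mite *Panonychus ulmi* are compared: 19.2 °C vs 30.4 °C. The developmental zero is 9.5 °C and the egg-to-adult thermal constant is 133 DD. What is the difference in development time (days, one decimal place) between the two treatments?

At 19.2 °C: 133 / (19.2 − 9.5) = 133 / 9.7 = 13.711 d.
At 30.4 °C: 133 / (30.4 − 9.5) = 133 / 20.9 = 6.364 d.
Difference = |13.711 − 6.364| = 7.348 ≈ 7.3 days.

7.3 days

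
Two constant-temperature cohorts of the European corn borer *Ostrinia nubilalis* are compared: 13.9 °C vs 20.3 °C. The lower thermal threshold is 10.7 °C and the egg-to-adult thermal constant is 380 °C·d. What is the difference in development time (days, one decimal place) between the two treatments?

At 13.9 °C: 380 / (13.9 − 10.7) = 380 / 3.2 = 118.750 d.
At 20.3 °C: 380 / (20.3 − 10.7) = 380 / 9.6 = 39.583 d.
Difference = |118.750 − 39.583| = 79.167 ≈ 79.2 days.

79.2 days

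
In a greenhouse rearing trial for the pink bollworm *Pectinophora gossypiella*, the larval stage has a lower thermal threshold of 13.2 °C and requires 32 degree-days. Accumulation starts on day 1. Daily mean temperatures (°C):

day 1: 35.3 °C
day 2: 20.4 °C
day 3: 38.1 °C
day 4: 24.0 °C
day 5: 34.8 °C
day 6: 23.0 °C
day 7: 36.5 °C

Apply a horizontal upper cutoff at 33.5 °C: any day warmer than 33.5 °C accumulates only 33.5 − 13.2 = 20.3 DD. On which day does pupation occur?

day 3

Daily DD above 13.2 °C (capped at 20.3): 20.3, 7.2, 20.3, 10.8, 20.3, 9.8, 20.3.
Cumulative: 20.3, 27.5, 47.8, 58.6, 78.9, 88.7, 109.0.
The total first reaches 32 DD on day 3.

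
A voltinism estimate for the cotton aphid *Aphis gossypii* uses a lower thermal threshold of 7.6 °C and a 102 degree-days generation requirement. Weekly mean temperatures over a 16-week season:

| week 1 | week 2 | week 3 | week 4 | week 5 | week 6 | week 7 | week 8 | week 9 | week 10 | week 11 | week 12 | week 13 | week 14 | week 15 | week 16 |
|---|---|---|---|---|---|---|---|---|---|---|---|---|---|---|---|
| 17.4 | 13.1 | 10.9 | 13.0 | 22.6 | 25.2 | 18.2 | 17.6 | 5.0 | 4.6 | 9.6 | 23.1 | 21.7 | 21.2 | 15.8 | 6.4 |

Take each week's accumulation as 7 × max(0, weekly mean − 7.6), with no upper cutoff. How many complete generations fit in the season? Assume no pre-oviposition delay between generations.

Weekly DD (7 × max(0, T̄ − 7.6)): 68.6, 38.5, 23.1, 37.8, 105.0, 123.2, 74.2, 70.0, 0.0, 0.0, 14.0, 108.5, 98.7, 95.2, 57.4, 0.0.
Season total = 914.2 DD.
Complete generations = ⌊914.2 / 102⌋ = 8.

8 generations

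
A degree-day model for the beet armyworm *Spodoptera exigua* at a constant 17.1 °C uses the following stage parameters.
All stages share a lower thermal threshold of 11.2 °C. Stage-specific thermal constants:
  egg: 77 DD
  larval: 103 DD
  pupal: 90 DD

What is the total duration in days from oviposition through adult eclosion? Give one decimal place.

45.8 days

Daily accumulation at 17.1 °C = 17.1 − 11.2 = 5.9 DD/day.
Total K = 77 + 103 + 90 = 270 DD.
Total duration = 270 / 5.9 = 45.763 ≈ 45.8 days.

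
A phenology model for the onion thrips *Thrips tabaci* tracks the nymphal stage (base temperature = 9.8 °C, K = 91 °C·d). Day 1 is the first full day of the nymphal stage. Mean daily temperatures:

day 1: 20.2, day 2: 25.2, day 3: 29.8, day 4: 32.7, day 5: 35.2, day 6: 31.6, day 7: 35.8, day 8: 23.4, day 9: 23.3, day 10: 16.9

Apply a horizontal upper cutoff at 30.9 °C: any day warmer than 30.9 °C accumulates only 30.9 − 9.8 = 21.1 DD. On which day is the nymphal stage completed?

Daily DD above 9.8 °C (capped at 21.1): 10.4, 15.4, 20.0, 21.1, 21.1, 21.1, 21.1, 13.6, 13.5, 7.1.
Cumulative: 10.4, 25.8, 45.8, 66.9, 88.0, 109.1, 130.2, 143.8, 157.3, 164.4.
The total first reaches 91 DD on day 6.

day 6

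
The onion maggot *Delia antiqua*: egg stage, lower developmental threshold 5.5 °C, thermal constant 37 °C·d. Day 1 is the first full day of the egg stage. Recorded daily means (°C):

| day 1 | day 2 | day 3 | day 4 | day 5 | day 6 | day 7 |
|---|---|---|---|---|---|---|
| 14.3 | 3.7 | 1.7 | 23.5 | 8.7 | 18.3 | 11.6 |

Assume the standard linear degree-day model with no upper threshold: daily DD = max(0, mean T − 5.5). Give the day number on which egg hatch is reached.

Daily DD above 5.5 °C: 8.8, 0.0, 0.0, 18.0, 3.2, 12.8, 6.1.
Cumulative: 8.8, 8.8, 8.8, 26.8, 30.0, 42.8, 48.9.
The total first reaches 37 DD on day 6.

day 6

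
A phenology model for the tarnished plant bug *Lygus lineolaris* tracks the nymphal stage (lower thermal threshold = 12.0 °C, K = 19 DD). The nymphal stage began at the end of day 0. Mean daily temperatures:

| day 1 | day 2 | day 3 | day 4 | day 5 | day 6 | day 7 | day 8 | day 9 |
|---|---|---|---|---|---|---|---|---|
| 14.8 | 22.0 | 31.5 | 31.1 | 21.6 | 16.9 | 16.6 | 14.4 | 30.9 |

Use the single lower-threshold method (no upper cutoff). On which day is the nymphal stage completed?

Daily DD above 12.0 °C: 2.8, 10.0, 19.5, 19.1, 9.6, 4.9, 4.6, 2.4, 18.9.
Cumulative: 2.8, 12.8, 32.3, 51.4, 61.0, 65.9, 70.5, 72.9, 91.8.
The total first reaches 19 DD on day 3.

day 3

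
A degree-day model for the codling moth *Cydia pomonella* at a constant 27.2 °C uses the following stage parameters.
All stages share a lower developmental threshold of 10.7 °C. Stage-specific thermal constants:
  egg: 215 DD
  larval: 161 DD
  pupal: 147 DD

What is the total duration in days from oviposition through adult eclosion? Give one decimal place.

31.7 days

Daily accumulation at 27.2 °C = 27.2 − 10.7 = 16.5 DD/day.
Total K = 215 + 161 + 147 = 523 DD.
Total duration = 523 / 16.5 = 31.697 ≈ 31.7 days.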